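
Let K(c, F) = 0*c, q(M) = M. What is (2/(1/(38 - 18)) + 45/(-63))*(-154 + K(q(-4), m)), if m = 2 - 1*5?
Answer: -6050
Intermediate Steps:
m = -3 (m = 2 - 5 = -3)
K(c, F) = 0
(2/(1/(38 - 18)) + 45/(-63))*(-154 + K(q(-4), m)) = (2/(1/(38 - 18)) + 45/(-63))*(-154 + 0) = (2/(1/20) + 45*(-1/63))*(-154) = (2/(1/20) - 5/7)*(-154) = (2*20 - 5/7)*(-154) = (40 - 5/7)*(-154) = (275/7)*(-154) = -6050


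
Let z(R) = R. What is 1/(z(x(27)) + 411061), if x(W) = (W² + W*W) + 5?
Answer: 1/412524 ≈ 2.4241e-6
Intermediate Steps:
x(W) = 5 + 2*W² (x(W) = (W² + W²) + 5 = 2*W² + 5 = 5 + 2*W²)
1/(z(x(27)) + 411061) = 1/((5 + 2*27²) + 411061) = 1/((5 + 2*729) + 411061) = 1/((5 + 1458) + 411061) = 1/(1463 + 411061) = 1/412524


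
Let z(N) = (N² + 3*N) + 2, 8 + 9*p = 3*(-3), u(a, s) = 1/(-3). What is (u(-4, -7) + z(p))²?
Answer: 1225/6561 ≈ 0.18671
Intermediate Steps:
u(a, s) = -⅓ (u(a, s) = 1*(-⅓) = -⅓)
p = -17/9 (p = -8/9 + (3*(-3))/9 = -8/9 + (⅑)*(-9) = -8/9 - 1 = -17/9 ≈ -1.8889)
z(N) = 2 + N² + 3*N
(u(-4, -7) + z(p))² = (-⅓ + (2 + (-17/9)² + 3*(-17/9)))² = (-⅓ + (2 + 289/81 - 17/3))² = (-⅓ - 8/81)² = (-35/81)² = 1225/6561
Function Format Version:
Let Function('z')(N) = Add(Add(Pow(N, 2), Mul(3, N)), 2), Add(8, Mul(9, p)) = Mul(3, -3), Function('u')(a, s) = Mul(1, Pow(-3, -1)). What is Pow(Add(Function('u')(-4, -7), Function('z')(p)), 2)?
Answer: Rational(1225, 6561) ≈ 0.18671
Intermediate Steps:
Function('u')(a, s) = Rational(-1, 3) (Function('u')(a, s) = Mul(1, Rational(-1, 3)) = Rational(-1, 3))
p = Rational(-17, 9) (p = Add(Rational(-8, 9), Mul(Rational(1, 9), Mul(3, -3))) = Add(Rational(-8, 9), Mul(Rational(1, 9), -9)) = Add(Rational(-8, 9), -1) = Rational(-17, 9) ≈ -1.8889)
Function('z')(N) = Add(2, Pow(N, 2), Mul(3, N))
Pow(Add(Function('u')(-4, -7), Function('z')(p)), 2) = Pow(Add(Rational(-1, 3), Add(2, Pow(Rational(-17, 9), 2), Mul(3, Rational(-17, 9)))), 2) = Pow(Add(Rational(-1, 3), Add(2, Rational(289, 81), Rational(-17, 3))), 2) = Pow(Add(Rational(-1, 3), Rational(-8, 81)), 2) = Pow(Rational(-35, 81), 2) = Rational(1225, 6561)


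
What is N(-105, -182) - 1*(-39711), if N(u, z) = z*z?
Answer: 72835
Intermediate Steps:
N(u, z) = z**2
N(-105, -182) - 1*(-39711) = (-182)**2 - 1*(-39711) = 33124 + 39711 = 72835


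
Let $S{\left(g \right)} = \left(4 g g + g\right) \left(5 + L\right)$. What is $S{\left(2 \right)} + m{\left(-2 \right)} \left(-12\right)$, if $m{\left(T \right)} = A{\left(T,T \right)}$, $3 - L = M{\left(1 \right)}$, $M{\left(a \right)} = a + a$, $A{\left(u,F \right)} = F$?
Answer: $132$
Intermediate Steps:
$M{\left(a \right)} = 2 a$
$L = 1$ ($L = 3 - 2 \cdot 1 = 3 - 2 = 1$)
$m{\left(T \right)} = T$
$S{\left(g \right)} = 6 g + 24 g^{2}$ ($S{\left(g \right)} = \left(4 g g + g\right) \left(5 + 1\right) = \left(4 g^{2} + g\right) 6 = \left(g + 4 g^{2}\right) 6 = 6 g + 24 g^{2}$)
$S{\left(2 \right)} + m{\left(-2 \right)} \left(-12\right) = 6 \cdot 2 \left(1 + 4 \cdot 2\right) - -24 = 6 \cdot 2 \left(1 + 8\right) + 24 = 6 \cdot 2 \cdot 9 + 24 = 108 + 24 = 132$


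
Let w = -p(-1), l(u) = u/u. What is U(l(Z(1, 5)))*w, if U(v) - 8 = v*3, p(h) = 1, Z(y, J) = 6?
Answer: -11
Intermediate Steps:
l(u) = 1
w = -1 (w = -1*1 = -1)
U(v) = 8 + 3*v (U(v) = 8 + v*3 = 8 + 3*v)
U(l(Z(1, 5)))*w = (8 + 3*1)*(-1) = (8 + 3)*(-1) = 11*(-1) = -11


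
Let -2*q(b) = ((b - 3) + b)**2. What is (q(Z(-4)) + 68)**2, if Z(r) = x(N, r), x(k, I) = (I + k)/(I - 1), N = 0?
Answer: 11229201/2500 ≈ 4491.7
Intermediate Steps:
x(k, I) = (I + k)/(-1 + I)
Z(r) = r/(-1 + r) (Z(r) = (r + 0)/(-1 + r) = r/(-1 + r))
q(b) = -(-3 + 2*b)**2/2 (q(b) = -((b - 3) + b)**2/2 = -((-3 + b) + b)**2/2 = -(-3 + 2*b)**2/2)
(q(Z(-4)) + 68)**2 = (-(-3 + 2*(-4/(-1 - 4)))**2/2 + 68)**2 = (-(-3 + 2*(-4/(-5)))**2/2 + 68)**2 = (-(-3 + 2*(-4*(-1/5)))**2/2 + 68)**2 = (-(-3 + 2*(4/5))**2/2 + 68)**2 = (-(-3 + 8/5)**2/2 + 68)**2 = (-(-7/5)**2/2 + 68)**2 = (-1/2*49/25 + 68)**2 = (-49/50 + 68)**2 = (3351/50)**2 = 11229201/2500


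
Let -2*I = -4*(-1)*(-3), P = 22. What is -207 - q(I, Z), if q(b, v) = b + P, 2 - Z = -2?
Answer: -235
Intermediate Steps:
Z = 4 (Z = 2 - 1*(-2) = 2 + 2 = 4)
I = 6 (I = -(-4*(-1))*(-3)/2 = -2*(-3) = -½*(-12) = 6)
q(b, v) = 22 + b (q(b, v) = b + 22 = 22 + b)
-207 - q(I, Z) = -207 - (22 + 6) = -207 - 1*28 = -207 - 28 = -235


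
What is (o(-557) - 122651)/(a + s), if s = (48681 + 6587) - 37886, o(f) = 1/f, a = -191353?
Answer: 68316608/96901847 ≈ 0.70501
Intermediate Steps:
s = 17382 (s = 55268 - 37886 = 17382)
(o(-557) - 122651)/(a + s) = (1/(-557) - 122651)/(-191353 + 17382) = (-1/557 - 122651)/(-173971) = -68316608/557*(-1/173971) = 68316608/96901847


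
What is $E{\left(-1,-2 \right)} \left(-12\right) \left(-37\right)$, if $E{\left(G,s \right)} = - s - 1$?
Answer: $444$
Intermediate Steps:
$E{\left(G,s \right)} = -1 - s$
$E{\left(-1,-2 \right)} \left(-12\right) \left(-37\right) = \left(-1 - -2\right) \left(-12\right) \left(-37\right) = \left(-1 + 2\right) \left(-12\right) \left(-37\right) = 1 \left(-12\right) \left(-37\right) = \left(-12\right) \left(-37\right) = 444$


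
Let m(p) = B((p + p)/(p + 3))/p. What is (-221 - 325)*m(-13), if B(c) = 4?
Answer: 168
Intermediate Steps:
m(p) = 4/p
(-221 - 325)*m(-13) = (-221 - 325)*(4/(-13)) = -2184*(-1)/13 = -546*(-4/13) = 168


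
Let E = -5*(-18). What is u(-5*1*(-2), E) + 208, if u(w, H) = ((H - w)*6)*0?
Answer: 208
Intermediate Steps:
E = 90
u(w, H) = 0 (u(w, H) = (-6*w + 6*H)*0 = 0)
u(-5*1*(-2), E) + 208 = 0 + 208 = 208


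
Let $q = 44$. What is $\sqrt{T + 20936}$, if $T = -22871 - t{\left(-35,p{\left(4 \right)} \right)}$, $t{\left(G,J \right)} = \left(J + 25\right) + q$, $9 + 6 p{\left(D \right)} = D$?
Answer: $\frac{i \sqrt{72114}}{6} \approx 44.757 i$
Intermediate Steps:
$p{\left(D \right)} = - \frac{3}{2} + \frac{D}{6}$
$t{\left(G,J \right)} = 69 + J$ ($t{\left(G,J \right)} = \left(J + 25\right) + 44 = \left(25 + J\right) + 44 = 69 + J$)
$T = - \frac{137635}{6}$ ($T = -22871 - \left(69 + \left(- \frac{3}{2} + \frac{1}{6} \cdot 4\right)\right) = -22871 - \left(69 + \left(- \frac{3}{2} + \frac{2}{3}\right)\right) = -22871 - \left(69 - \frac{5}{6}\right) = -22871 - \frac{409}{6} = - \frac{137635}{6} \approx -22939.0$)
$\sqrt{T + 20936} = \sqrt{- \frac{137635}{6} + 20936} = \sqrt{- \frac{12019}{6}} = \frac{i \sqrt{72114}}{6}$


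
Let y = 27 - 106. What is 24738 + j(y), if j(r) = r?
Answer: 24659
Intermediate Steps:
y = -79
24738 + j(y) = 24738 - 79 = 24659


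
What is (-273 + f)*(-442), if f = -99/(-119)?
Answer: 842088/7 ≈ 1.2030e+5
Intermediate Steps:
f = 99/119 (f = -99*(-1/119) = 99/119 ≈ 0.83193)
(-273 + f)*(-442) = (-273 + 99/119)*(-442) = -32388/119*(-442) = 842088/7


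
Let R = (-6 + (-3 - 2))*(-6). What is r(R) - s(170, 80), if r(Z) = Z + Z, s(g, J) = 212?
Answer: -80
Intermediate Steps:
R = 66 (R = (-6 - 5)*(-6) = -11*(-6) = 66)
r(Z) = 2*Z
r(R) - s(170, 80) = 2*66 - 1*212 = 132 - 212 = -80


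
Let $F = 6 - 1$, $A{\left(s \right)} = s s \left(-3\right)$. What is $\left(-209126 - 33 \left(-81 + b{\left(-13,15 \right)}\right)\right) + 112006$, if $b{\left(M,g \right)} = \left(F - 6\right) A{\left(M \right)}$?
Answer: $-111178$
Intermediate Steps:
$A{\left(s \right)} = - 3 s^{2}$ ($A{\left(s \right)} = s^{2} \left(-3\right) = - 3 s^{2}$)
$F = 5$ ($F = 6 - 1 = 5$)
$b{\left(M,g \right)} = 3 M^{2}$ ($b{\left(M,g \right)} = \left(5 - 6\right) \left(- 3 M^{2}\right) = - \left(-3\right) M^{2} = 3 M^{2}$)
$\left(-209126 - 33 \left(-81 + b{\left(-13,15 \right)}\right)\right) + 112006 = \left(-209126 - 33 \left(-81 + 3 \left(-13\right)^{2}\right)\right) + 112006 = \left(-209126 - 33 \left(-81 + 3 \cdot 169\right)\right) + 112006 = \left(-209126 - 33 \left(-81 + 507\right)\right) + 112006 = \left(-209126 - 14058\right) + 112006 = -223184 + 112006 = -111178$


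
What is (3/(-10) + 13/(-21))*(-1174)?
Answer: 113291/105 ≈ 1079.0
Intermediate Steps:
(3/(-10) + 13/(-21))*(-1174) = (3*(-⅒) + 13*(-1/21))*(-1174) = (-3/10 - 13/21)*(-1174) = -193/210*(-1174) = 113291/105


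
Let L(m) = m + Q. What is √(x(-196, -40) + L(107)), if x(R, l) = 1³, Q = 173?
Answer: √281 ≈ 16.763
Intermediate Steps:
x(R, l) = 1
L(m) = 173 + m (L(m) = m + 173 = 173 + m)
√(x(-196, -40) + L(107)) = √(1 + (173 + 107)) = √(1 + 280) = √281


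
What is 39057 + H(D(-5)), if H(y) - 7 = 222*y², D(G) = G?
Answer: 44614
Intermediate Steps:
H(y) = 7 + 222*y²
39057 + H(D(-5)) = 39057 + (7 + 222*(-5)²) = 39057 + (7 + 222*25) = 39057 + (7 + 5550) = 39057 + 5557 = 44614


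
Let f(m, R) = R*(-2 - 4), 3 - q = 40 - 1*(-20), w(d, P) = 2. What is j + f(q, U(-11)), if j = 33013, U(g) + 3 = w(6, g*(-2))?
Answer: 33019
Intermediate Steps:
U(g) = -1 (U(g) = -3 + 2 = -1)
q = -57 (q = 3 - (40 - 1*(-20)) = 3 - (40 + 20) = 3 - 1*60 = 3 - 60 = -57)
f(m, R) = -6*R (f(m, R) = R*(-6) = -6*R)
j + f(q, U(-11)) = 33013 - 6*(-1) = 33013 + 6 = 33019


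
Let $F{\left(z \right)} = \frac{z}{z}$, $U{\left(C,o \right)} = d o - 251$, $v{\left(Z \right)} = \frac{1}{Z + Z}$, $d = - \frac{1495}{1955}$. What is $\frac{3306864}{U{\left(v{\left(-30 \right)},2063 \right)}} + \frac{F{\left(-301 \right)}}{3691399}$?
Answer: $- \frac{3144215542961}{1738648929} \approx -1808.4$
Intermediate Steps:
$d = - \frac{13}{17}$ ($d = \left(-1495\right) \frac{1}{1955} = - \frac{13}{17} \approx -0.76471$)
$v{\left(Z \right)} = \frac{1}{2 Z}$
$U{\left(C,o \right)} = -251 - \frac{13 o}{17}$ ($U{\left(C,o \right)} = - \frac{13 o}{17} - 251 = -251 - \frac{13 o}{17}$)
$F{\left(z \right)} = 1$
$\frac{3306864}{U{\left(v{\left(-30 \right)},2063 \right)}} + \frac{F{\left(-301 \right)}}{3691399} = \frac{3306864}{-251 - \frac{26819}{17}} + 1 \cdot \frac{1}{3691399} = \frac{3306864}{- \frac{31086}{17}} + \frac{1}{3691399} = 3306864 \left(- \frac{17}{31086}\right) + \frac{1}{3691399} = - \frac{851768}{471} + \frac{1}{3691399} = - \frac{3144215542961}{1738648929}$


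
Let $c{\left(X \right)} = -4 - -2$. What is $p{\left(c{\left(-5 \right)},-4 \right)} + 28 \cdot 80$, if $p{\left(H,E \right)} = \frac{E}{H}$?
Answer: $2242$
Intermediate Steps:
$c{\left(X \right)} = -2$ ($c{\left(X \right)} = -4 + 2 = -2$)
$p{\left(c{\left(-5 \right)},-4 \right)} + 28 \cdot 80 = - \frac{4}{-2} + 28 \cdot 80 = \left(-4\right) \left(- \frac{1}{2}\right) + 2240 = 2 + 2240 = 2242$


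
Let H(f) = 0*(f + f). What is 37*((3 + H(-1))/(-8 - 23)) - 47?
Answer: -1568/31 ≈ -50.581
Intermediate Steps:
H(f) = 0 (H(f) = 0*(2*f) = 0)
37*((3 + H(-1))/(-8 - 23)) - 47 = 37*((3 + 0)/(-8 - 23)) - 47 = 37*(3/(-31)) - 47 = 37*(3*(-1/31)) - 47 = 37*(-3/31) - 47 = -111/31 - 47 = -1568/31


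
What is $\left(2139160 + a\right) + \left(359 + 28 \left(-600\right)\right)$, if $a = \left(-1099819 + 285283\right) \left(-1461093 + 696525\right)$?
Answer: $622770283167$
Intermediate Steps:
$a = 622768160448$ ($a = \left(-814536\right) \left(-764568\right) = 622768160448$)
$\left(2139160 + a\right) + \left(359 + 28 \left(-600\right)\right) = \left(2139160 + 622768160448\right) + \left(359 + 28 \left(-600\right)\right) = 622770299608 + \left(359 - 16800\right) = 622770299608 - 16441 = 622770283167$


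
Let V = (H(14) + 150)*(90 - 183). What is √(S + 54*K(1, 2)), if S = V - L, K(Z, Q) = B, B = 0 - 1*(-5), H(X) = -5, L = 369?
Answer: 4*I*√849 ≈ 116.55*I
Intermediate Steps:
V = -13485 (V = (-5 + 150)*(90 - 183) = 145*(-93) = -13485)
B = 5 (B = 0 + 5 = 5)
K(Z, Q) = 5
S = -13854 (S = -13485 - 1*369 = -13485 - 369 = -13854)
√(S + 54*K(1, 2)) = √(-13854 + 54*5) = √(-13854 + 270) = √(-13584) = 4*I*√849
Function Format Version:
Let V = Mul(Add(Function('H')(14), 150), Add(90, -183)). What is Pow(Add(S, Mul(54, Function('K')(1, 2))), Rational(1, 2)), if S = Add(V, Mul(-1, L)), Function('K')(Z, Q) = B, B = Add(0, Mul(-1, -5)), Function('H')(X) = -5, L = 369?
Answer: Mul(4, I, Pow(849, Rational(1, 2))) ≈ Mul(116.55, I)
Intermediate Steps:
V = -13485 (V = Mul(Add(-5, 150), Add(90, -183)) = Mul(145, -93) = -13485)
B = 5 (B = Add(0, 5) = 5)
Function('K')(Z, Q) = 5
S = -13854 (S = Add(-13485, Mul(-1, 369)) = Add(-13485, -369) = -13854)
Pow(Add(S, Mul(54, Function('K')(1, 2))), Rational(1, 2)) = Pow(Add(-13854, Mul(54, 5)), Rational(1, 2)) = Pow(Add(-13854, 270), Rational(1, 2)) = Pow(-13584, Rational(1, 2)) = Mul(4, I, Pow(849, Rational(1, 2)))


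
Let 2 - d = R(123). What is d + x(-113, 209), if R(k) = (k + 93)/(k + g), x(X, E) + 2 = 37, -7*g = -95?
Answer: 8465/239 ≈ 35.418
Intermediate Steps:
g = 95/7 (g = -⅐*(-95) = 95/7 ≈ 13.571)
x(X, E) = 35 (x(X, E) = -2 + 37 = 35)
R(k) = (93 + k)/(95/7 + k) (R(k) = (k + 93)/(k + 95/7) = (93 + k)/(95/7 + k))
d = 100/239 (d = 2 - 7*(93 + 123)/(95 + 7*123) = 2 - 7*216/(95 + 861) = 2 - 7*216/956 = 2 - 1*378/239 = 2 - 378/239 = 100/239 ≈ 0.41841)
d + x(-113, 209) = 100/239 + 35 = 8465/239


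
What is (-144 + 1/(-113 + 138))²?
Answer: 12952801/625 ≈ 20724.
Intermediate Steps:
(-144 + 1/(-113 + 138))² = (-144 + 1/25)² = (-3599/25)² = 12952801/625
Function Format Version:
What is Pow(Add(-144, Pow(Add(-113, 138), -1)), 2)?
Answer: Rational(12952801, 625) ≈ 20724.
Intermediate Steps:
Pow(Add(-144, Pow(Add(-113, 138), -1)), 2) = Pow(Add(-144, Pow(25, -1)), 2) = Pow(Add(-144, Rational(1, 25)), 2) = Pow(Rational(-3599, 25), 2) = Rational(12952801, 625)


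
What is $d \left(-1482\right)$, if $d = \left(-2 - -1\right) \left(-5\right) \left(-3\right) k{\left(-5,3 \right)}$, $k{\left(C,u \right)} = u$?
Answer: $66690$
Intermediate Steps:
$d = -45$ ($d = \left(-2 - -1\right) \left(-5\right) \left(-3\right) 3 = \left(-2 + 1\right) \left(-5\right) \left(-3\right) 3 = \left(-1\right) \left(-5\right) \left(-3\right) 3 = 5 \left(-3\right) 3 = \left(-15\right) 3 = -45$)
$d \left(-1482\right) = \left(-45\right) \left(-1482\right) = 66690$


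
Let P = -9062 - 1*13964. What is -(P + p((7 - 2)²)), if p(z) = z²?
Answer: 22401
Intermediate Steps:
P = -23026 (P = -9062 - 13964 = -23026)
-(P + p((7 - 2)²)) = -(-23026 + ((7 - 2)²)²) = -(-23026 + (5²)²) = -(-23026 + 25²) = -(-23026 + 625) = -1*(-22401) = 22401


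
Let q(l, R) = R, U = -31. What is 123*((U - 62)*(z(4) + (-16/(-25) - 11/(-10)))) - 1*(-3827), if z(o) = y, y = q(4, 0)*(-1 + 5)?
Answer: -803843/50 ≈ -16077.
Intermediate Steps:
y = 0 (y = 0*(-1 + 5) = 0*4 = 0)
z(o) = 0
123*((U - 62)*(z(4) + (-16/(-25) - 11/(-10)))) - 1*(-3827) = 123*((-31 - 62)*(0 + (-16/(-25) - 11/(-10)))) - 1*(-3827) = 123*(-93*(0 + (-16*(-1/25) - 11*(-1/10)))) + 3827 = 123*(-93*(0 + (16/25 + 11/10))) + 3827 = 123*(-93*(0 + 87/50)) + 3827 = 123*(-93*87/50) + 3827 = 123*(-8091/50) + 3827 = -995193/50 + 3827 = -803843/50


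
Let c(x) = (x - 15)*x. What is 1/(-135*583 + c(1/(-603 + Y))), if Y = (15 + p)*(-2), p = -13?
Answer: -368449/28998769439 ≈ -1.2706e-5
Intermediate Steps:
Y = -4 (Y = (15 - 13)*(-2) = 2*(-2) = -4)
c(x) = x*(-15 + x) (c(x) = (-15 + x)*x = x*(-15 + x))
1/(-135*583 + c(1/(-603 + Y))) = 1/(-135*583 + (-15 + 1/(-603 - 4))/(-603 - 4)) = 1/(-78705 + (-15 + 1/(-607))/(-607)) = 1/(-78705 - (-15 - 1/607)/607) = 1/(-78705 - 1/607*(-9106/607)) = 1/(-78705 + 9106/368449) = 1/(-28998769439/368449) = -368449/28998769439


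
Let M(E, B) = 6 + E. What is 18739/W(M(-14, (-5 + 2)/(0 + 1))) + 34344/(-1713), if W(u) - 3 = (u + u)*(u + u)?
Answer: 1104991/21127 ≈ 52.302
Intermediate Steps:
W(u) = 3 + 4*u² (W(u) = 3 + (u + u)*(u + u) = 3 + (2*u)*(2*u) = 3 + 4*u²)
18739/W(M(-14, (-5 + 2)/(0 + 1))) + 34344/(-1713) = 18739/(3 + 4*(6 - 14)²) + 34344/(-1713) = 18739/(3 + 4*(-8)²) + 34344*(-1/1713) = 18739/(3 + 4*64) - 11448/571 = 18739/(3 + 256) - 11448/571 = 18739/259 - 11448/571 = 18739*(1/259) - 11448/571 = 2677/37 - 11448/571 = 1104991/21127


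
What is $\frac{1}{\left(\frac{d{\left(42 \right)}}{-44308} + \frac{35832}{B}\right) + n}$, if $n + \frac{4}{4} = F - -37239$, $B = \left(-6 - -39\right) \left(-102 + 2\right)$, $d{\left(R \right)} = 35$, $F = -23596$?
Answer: $\frac{1107700}{15099214917} \approx 7.3361 \cdot 10^{-5}$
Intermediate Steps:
$B = -3300$ ($B = \left(-6 + 39\right) \left(-100\right) = 33 \left(-100\right) = -3300$)
$n = 13642$ ($n = -1 - -13643 = -1 + \left(-23596 + 37239\right) = -1 + 13643 = 13642$)
$\frac{1}{\left(\frac{d{\left(42 \right)}}{-44308} + \frac{35832}{B}\right) + n} = \frac{1}{\left(\frac{35}{-44308} + \frac{35832}{-3300}\right) + 13642} = \frac{1}{\left(35 \left(- \frac{1}{44308}\right) + 35832 \left(- \frac{1}{3300}\right)\right) + 13642} = \frac{1}{\left(- \frac{35}{44308} - \frac{2986}{275}\right) + 13642} = \frac{1}{- \frac{12028483}{1107700} + 13642} = \frac{1}{\frac{15099214917}{1107700}} = \frac{1107700}{15099214917}$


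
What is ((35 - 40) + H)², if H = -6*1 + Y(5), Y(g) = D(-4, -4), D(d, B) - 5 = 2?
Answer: 16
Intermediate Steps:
D(d, B) = 7 (D(d, B) = 5 + 2 = 7)
Y(g) = 7
H = 1 (H = -6*1 + 7 = -6 + 7 = 1)
((35 - 40) + H)² = ((35 - 40) + 1)² = (-5 + 1)² = (-4)² = 16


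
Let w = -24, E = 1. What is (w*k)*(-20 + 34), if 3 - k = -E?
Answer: -1344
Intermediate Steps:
k = 4 (k = 3 - (-1) = 3 - 1*(-1) = 3 + 1 = 4)
(w*k)*(-20 + 34) = (-24*4)*(-20 + 34) = -96*14 = -1344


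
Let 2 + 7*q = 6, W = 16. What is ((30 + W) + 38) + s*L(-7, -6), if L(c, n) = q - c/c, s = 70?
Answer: 54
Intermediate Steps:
q = 4/7 (q = -2/7 + (⅐)*6 = -2/7 + 6/7 = 4/7 ≈ 0.57143)
L(c, n) = -3/7 (L(c, n) = 4/7 - c/c = 4/7 - 1*1 = 4/7 - 1 = -3/7)
((30 + W) + 38) + s*L(-7, -6) = ((30 + 16) + 38) + 70*(-3/7) = (46 + 38) - 30 = 84 - 30 = 54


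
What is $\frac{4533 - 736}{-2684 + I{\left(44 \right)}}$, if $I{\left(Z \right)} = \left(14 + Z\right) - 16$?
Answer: $- \frac{3797}{2642} \approx -1.4372$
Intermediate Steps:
$I{\left(Z \right)} = -2 + Z$
$\frac{4533 - 736}{-2684 + I{\left(44 \right)}} = \frac{4533 - 736}{-2684 + \left(-2 + 44\right)} = \frac{3797}{-2684 + 42} = \frac{3797}{-2642} = 3797 \left(- \frac{1}{2642}\right) = - \frac{3797}{2642}$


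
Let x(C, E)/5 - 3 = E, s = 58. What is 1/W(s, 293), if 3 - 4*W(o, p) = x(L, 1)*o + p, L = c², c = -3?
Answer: -2/725 ≈ -0.0027586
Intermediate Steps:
L = 9 (L = (-3)² = 9)
x(C, E) = 15 + 5*E
W(o, p) = ¾ - 5*o - p/4 (W(o, p) = ¾ - ((15 + 5*1)*o + p)/4 = ¾ - ((15 + 5)*o + p)/4 = ¾ - (20*o + p)/4 = ¾ - (p + 20*o)/4 = ¾ + (-5*o - p/4) = ¾ - 5*o - p/4)
1/W(s, 293) = 1/(¾ - 5*58 - ¼*293) = 1/(¾ - 290 - 293/4) = 1/(-725/2) = -2/725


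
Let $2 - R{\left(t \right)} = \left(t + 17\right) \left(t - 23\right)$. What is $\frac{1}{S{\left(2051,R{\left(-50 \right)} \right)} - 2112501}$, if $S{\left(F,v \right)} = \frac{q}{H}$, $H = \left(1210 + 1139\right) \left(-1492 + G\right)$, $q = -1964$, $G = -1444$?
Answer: $- \frac{1724166}{3642302398675} \approx -4.7337 \cdot 10^{-7}$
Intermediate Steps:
$R{\left(t \right)} = 2 - \left(-23 + t\right) \left(17 + t\right)$ ($R{\left(t \right)} = 2 - \left(t + 17\right) \left(t - 23\right) = 2 - \left(17 + t\right) \left(-23 + t\right) = 2 - \left(-23 + t\right) \left(17 + t\right)$)
$H = -6896664$ ($H = \left(1210 + 1139\right) \left(-1492 - 1444\right) = 2349 \left(-2936\right) = -6896664$)
$S{\left(F,v \right)} = \frac{491}{1724166}$ ($S{\left(F,v \right)} = - \frac{1964}{-6896664} = \left(-1964\right) \left(- \frac{1}{6896664}\right) = \frac{491}{1724166}$)
$\frac{1}{S{\left(2051,R{\left(-50 \right)} \right)} - 2112501} = \frac{1}{\frac{491}{1724166} - 2112501} = \frac{1}{- \frac{3642302398675}{1724166}} = - \frac{1724166}{3642302398675}$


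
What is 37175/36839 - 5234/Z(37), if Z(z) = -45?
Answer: 194488201/1657755 ≈ 117.32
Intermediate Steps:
37175/36839 - 5234/Z(37) = 37175/36839 - 5234/(-45) = 37175*(1/36839) - 5234*(-1/45) = 37175/36839 + 5234/45 = 194488201/1657755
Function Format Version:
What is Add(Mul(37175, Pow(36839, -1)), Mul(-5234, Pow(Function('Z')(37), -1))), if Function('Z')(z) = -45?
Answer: Rational(194488201, 1657755) ≈ 117.32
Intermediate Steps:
Add(Mul(37175, Pow(36839, -1)), Mul(-5234, Pow(Function('Z')(37), -1))) = Add(Mul(37175, Pow(36839, -1)), Mul(-5234, Pow(-45, -1))) = Add(Mul(37175, Rational(1, 36839)), Mul(-5234, Rational(-1, 45))) = Add(Rational(37175, 36839), Rational(5234, 45)) = Rational(194488201, 1657755)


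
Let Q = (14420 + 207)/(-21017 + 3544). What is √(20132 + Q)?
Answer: √6146159358657/17473 ≈ 141.88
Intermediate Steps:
Q = -14627/17473 (Q = 14627/(-17473) = 14627*(-1/17473) = -14627/17473 ≈ -0.83712)
√(20132 + Q) = √(20132 - 14627/17473) = √(351751809/17473) = √6146159358657/17473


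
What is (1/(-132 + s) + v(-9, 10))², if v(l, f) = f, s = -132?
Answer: 6964321/69696 ≈ 99.924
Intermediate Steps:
(1/(-132 + s) + v(-9, 10))² = (1/(-132 - 132) + 10)² = (1/(-264) + 10)² = (-1/264 + 10)² = (2639/264)² = 6964321/69696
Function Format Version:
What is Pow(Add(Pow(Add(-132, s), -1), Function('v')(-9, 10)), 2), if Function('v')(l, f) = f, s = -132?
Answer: Rational(6964321, 69696) ≈ 99.924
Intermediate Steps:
Pow(Add(Pow(Add(-132, s), -1), Function('v')(-9, 10)), 2) = Pow(Add(Pow(Add(-132, -132), -1), 10), 2) = Pow(Add(Pow(-264, -1), 10), 2) = Pow(Add(Rational(-1, 264), 10), 2) = Pow(Rational(2639, 264), 2) = Rational(6964321, 69696)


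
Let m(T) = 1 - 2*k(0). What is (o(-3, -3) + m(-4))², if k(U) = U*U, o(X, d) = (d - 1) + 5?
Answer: 4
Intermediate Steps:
o(X, d) = 4 + d (o(X, d) = (-1 + d) + 5 = 4 + d)
k(U) = U²
m(T) = 1 (m(T) = 1 - 2*0² = 1 - 2*0 = 1 + 0 = 1)
(o(-3, -3) + m(-4))² = ((4 - 3) + 1)² = (1 + 1)² = 2² = 4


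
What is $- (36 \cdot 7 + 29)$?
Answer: $-281$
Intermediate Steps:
$- (36 \cdot 7 + 29) = - (252 + 29) = \left(-1\right) 281 = -281$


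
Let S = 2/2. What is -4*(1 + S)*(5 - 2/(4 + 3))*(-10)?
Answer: 2640/7 ≈ 377.14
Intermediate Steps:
S = 1 (S = 2*(1/2) = 1)
-4*(1 + S)*(5 - 2/(4 + 3))*(-10) = -4*(1 + 1)*(5 - 2/(4 + 3))*(-10) = -8*(5 - 2/7)*(-10) = -8*33/7*(-10) = -4*66/7*(-10) = -264/7*(-10) = 2640/7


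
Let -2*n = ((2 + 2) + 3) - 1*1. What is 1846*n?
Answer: -5538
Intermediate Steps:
n = -3 (n = -(((2 + 2) + 3) - 1*1)/2 = -((4 + 3) - 1)/2 = -(7 - 1)/2 = -½*6 = -3)
1846*n = 1846*(-3) = -5538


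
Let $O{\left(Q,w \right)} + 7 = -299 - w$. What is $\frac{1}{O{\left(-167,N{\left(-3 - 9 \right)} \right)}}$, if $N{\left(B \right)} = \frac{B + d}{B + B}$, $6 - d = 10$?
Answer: $- \frac{3}{920} \approx -0.0032609$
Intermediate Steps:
$d = -4$ ($d = 6 - 10 = -4$)
$N{\left(B \right)} = \frac{-4 + B}{2 B}$ ($N{\left(B \right)} = \frac{B - 4}{B + B} = \frac{-4 + B}{2 B}$)
$O{\left(Q,w \right)} = -306 - w$ ($O{\left(Q,w \right)} = -7 - \left(299 + w\right) = -306 - w$)
$\frac{1}{O{\left(-167,N{\left(-3 - 9 \right)} \right)}} = \frac{1}{-306 - \frac{-4 - 12}{2 \left(-3 - 9\right)}} = \frac{1}{-306 - \frac{-4 - 12}{2 \left(-12\right)}} = \frac{1}{-306 - \frac{1}{2} \left(- \frac{1}{12}\right) \left(-16\right)} = \frac{1}{-306 - \frac{2}{3}} = \frac{1}{- \frac{920}{3}} = - \frac{3}{920}$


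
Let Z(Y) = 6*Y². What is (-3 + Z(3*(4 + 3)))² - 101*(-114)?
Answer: 6996963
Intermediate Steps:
(-3 + Z(3*(4 + 3)))² - 101*(-114) = (-3 + 6*(3*(4 + 3))²)² - 101*(-114) = (-3 + 6*(3*7)²)² + 11514 = (-3 + 6*21²)² + 11514 = (-3 + 6*441)² + 11514 = (-3 + 2646)² + 11514 = 2643² + 11514 = 6985449 + 11514 = 6996963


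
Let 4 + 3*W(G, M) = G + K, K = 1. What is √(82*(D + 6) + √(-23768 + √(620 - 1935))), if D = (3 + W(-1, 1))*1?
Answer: √(5658 + 9*√(-23768 + I*√1315))/3 ≈ 25.261 + 3.0516*I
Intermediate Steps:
W(G, M) = -1 + G/3 (W(G, M) = -4/3 + (G + 1)/3 = -4/3 + (1 + G)/3 = -4/3 + (⅓ + G/3) = -1 + G/3)
D = 5/3 (D = (3 + (-1 + (⅓)*(-1)))*1 = (3 + (-1 - ⅓))*1 = (3 - 4/3)*1 = (5/3)*1 = 5/3 ≈ 1.6667)
√(82*(D + 6) + √(-23768 + √(620 - 1935))) = √(82*(5/3 + 6) + √(-23768 + √(620 - 1935))) = √(82*(23/3) + √(-23768 + √(-1315))) = √(1886/3 + √(-23768 + I*√1315))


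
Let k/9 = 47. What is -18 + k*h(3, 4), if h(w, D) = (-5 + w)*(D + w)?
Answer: -5940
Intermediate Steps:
k = 423 (k = 9*47 = 423)
-18 + k*h(3, 4) = -18 + 423*(3² - 5*4 - 5*3 + 4*3) = -18 + 423*(9 - 20 - 15 + 12) = -18 + 423*(-14) = -18 - 5922 = -5940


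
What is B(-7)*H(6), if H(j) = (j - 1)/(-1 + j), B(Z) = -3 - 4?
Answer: -7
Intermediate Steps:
B(Z) = -7
H(j) = 1 (H(j) = (-1 + j)/(-1 + j) = 1)
B(-7)*H(6) = -7*1 = -7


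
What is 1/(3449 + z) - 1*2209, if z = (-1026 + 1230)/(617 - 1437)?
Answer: -1561749541/706994 ≈ -2209.0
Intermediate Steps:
z = -51/205 (z = 204/(-820) = 204*(-1/820) = -51/205 ≈ -0.24878)
1/(3449 + z) - 1*2209 = 1/(3449 - 51/205) - 1*2209 = 1/(706994/205) - 2209 = 205/706994 - 2209 = -1561749541/706994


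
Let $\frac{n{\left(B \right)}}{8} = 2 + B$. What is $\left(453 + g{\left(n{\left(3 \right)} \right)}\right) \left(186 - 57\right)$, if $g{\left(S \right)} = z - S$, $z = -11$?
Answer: $51858$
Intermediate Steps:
$n{\left(B \right)} = 16 + 8 B$ ($n{\left(B \right)} = 8 \left(2 + B\right) = 16 + 8 B$)
$g{\left(S \right)} = -11 - S$
$\left(453 + g{\left(n{\left(3 \right)} \right)}\right) \left(186 - 57\right) = \left(453 - \left(27 + 24\right)\right) \left(186 - 57\right) = \left(453 - 51\right) 129 = 402 \cdot 129 = 51858$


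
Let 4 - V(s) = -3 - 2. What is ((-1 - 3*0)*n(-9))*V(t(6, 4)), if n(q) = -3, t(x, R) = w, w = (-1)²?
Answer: 27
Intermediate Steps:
w = 1
t(x, R) = 1
V(s) = 9 (V(s) = 4 - (-3 - 2) = 4 - 1*(-5) = 4 + 5 = 9)
((-1 - 3*0)*n(-9))*V(t(6, 4)) = ((-1 - 3*0)*(-3))*9 = ((-1 + 0)*(-3))*9 = -1*(-3)*9 = 3*9 = 27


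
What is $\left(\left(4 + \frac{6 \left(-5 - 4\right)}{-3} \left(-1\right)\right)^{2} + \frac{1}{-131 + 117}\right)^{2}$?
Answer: $\frac{7524049}{196} \approx 38388.0$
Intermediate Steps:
$\left(\left(4 + \frac{6 \left(-5 - 4\right)}{-3} \left(-1\right)\right)^{2} + \frac{1}{-131 + 117}\right)^{2} = \left(\left(4 + 6 \left(-9\right) \left(- \frac{1}{3}\right) \left(-1\right)\right)^{2} + \frac{1}{-14}\right)^{2} = \left(\left(4 + \left(-54\right) \left(- \frac{1}{3}\right) \left(-1\right)\right)^{2} - \frac{1}{14}\right)^{2} = \left(\left(4 + 18 \left(-1\right)\right)^{2} - \frac{1}{14}\right)^{2} = \left(\left(4 - 18\right)^{2} - \frac{1}{14}\right)^{2} = \left(\left(-14\right)^{2} - \frac{1}{14}\right)^{2} = \left(196 - \frac{1}{14}\right)^{2} = \left(\frac{2743}{14}\right)^{2} = \frac{7524049}{196}$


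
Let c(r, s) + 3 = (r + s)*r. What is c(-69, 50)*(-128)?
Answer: -167424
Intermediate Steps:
c(r, s) = -3 + r*(r + s) (c(r, s) = -3 + (r + s)*r = -3 + r*(r + s))
c(-69, 50)*(-128) = (-3 + (-69)² - 69*50)*(-128) = (-3 + 4761 - 3450)*(-128) = 1308*(-128) = -167424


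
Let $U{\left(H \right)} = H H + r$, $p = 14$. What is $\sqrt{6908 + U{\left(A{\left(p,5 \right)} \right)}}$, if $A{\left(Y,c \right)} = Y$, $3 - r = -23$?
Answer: $\sqrt{7130} \approx 84.439$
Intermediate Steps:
$r = 26$ ($r = 3 - -23 = 3 + 23 = 26$)
$U{\left(H \right)} = 26 + H^{2}$ ($U{\left(H \right)} = H H + 26 = H^{2} + 26 = 26 + H^{2}$)
$\sqrt{6908 + U{\left(A{\left(p,5 \right)} \right)}} = \sqrt{6908 + \left(26 + 14^{2}\right)} = \sqrt{6908 + \left(26 + 196\right)} = \sqrt{6908 + 222} = \sqrt{7130}$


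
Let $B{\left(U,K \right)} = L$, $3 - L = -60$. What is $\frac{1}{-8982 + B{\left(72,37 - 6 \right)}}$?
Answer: $- \frac{1}{8919} \approx -0.00011212$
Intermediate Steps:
$L = 63$ ($L = 3 - -60 = 3 + 60 = 63$)
$B{\left(U,K \right)} = 63$
$\frac{1}{-8982 + B{\left(72,37 - 6 \right)}} = \frac{1}{-8982 + 63} = \frac{1}{-8919} = - \frac{1}{8919}$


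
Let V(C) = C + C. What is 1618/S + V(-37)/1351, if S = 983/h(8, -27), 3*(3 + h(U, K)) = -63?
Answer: -52534774/1328033 ≈ -39.558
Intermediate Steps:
h(U, K) = -24 (h(U, K) = -3 + (⅓)*(-63) = -3 - 21 = -24)
V(C) = 2*C
S = -983/24 (S = 983/(-24) = 983*(-1/24) = -983/24 ≈ -40.958)
1618/S + V(-37)/1351 = 1618/(-983/24) + (2*(-37))/1351 = 1618*(-24/983) - 74*1/1351 = -38832/983 - 74/1351 = -52534774/1328033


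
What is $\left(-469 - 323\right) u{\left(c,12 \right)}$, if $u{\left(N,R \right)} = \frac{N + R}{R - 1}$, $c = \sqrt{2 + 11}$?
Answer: $-864 - 72 \sqrt{13} \approx -1123.6$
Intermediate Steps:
$c = \sqrt{13} \approx 3.6056$
$u{\left(N,R \right)} = \frac{N + R}{-1 + R}$
$\left(-469 - 323\right) u{\left(c,12 \right)} = \left(-469 - 323\right) \frac{\sqrt{13} + 12}{-1 + 12} = - 792 \frac{12 + \sqrt{13}}{11} = - 792 \left(\frac{12}{11} + \frac{\sqrt{13}}{11}\right) = -864 - 72 \sqrt{13}$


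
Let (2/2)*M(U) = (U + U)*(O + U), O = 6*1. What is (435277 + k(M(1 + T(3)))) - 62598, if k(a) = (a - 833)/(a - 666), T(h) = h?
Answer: 218390647/586 ≈ 3.7268e+5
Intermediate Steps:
O = 6
M(U) = 2*U*(6 + U) (M(U) = (U + U)*(6 + U) = (2*U)*(6 + U) = 2*U*(6 + U))
k(a) = (-833 + a)/(-666 + a)
(435277 + k(M(1 + T(3)))) - 62598 = (435277 + (-833 + 2*(1 + 3)*(6 + (1 + 3)))/(-666 + 2*(1 + 3)*(6 + (1 + 3)))) - 62598 = (435277 + (-833 + 2*4*(6 + 4))/(-666 + 2*4*(6 + 4))) - 62598 = (435277 + (-833 + 2*4*10)/(-666 + 2*4*10)) - 62598 = (435277 + (-833 + 80)/(-666 + 80)) - 62598 = (435277 - 753/(-586)) - 62598 = (435277 - 1/586*(-753)) - 62598 = (435277 + 753/586) - 62598 = 255073075/586 - 62598 = 218390647/586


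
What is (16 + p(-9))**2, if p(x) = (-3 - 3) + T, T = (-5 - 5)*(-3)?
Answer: 1600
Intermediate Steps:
T = 30 (T = -10*(-3) = 30)
p(x) = 24 (p(x) = (-3 - 3) + 30 = -6 + 30 = 24)
(16 + p(-9))**2 = (16 + 24)**2 = 40**2 = 1600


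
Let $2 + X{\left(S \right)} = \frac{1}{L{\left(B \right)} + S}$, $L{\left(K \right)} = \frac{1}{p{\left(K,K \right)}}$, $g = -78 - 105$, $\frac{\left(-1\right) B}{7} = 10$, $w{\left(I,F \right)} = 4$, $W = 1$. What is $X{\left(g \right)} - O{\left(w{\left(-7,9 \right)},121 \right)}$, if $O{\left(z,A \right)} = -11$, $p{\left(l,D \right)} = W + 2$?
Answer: $\frac{4929}{548} \approx 8.9945$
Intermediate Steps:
$p{\left(l,D \right)} = 3$ ($p{\left(l,D \right)} = 1 + 2 = 3$)
$B = -70$ ($B = \left(-7\right) 10 = -70$)
$g = -183$
$L{\left(K \right)} = \frac{1}{3}$
$X{\left(S \right)} = -2 + \frac{1}{\frac{1}{3} + S}$
$X{\left(g \right)} - O{\left(w{\left(-7,9 \right)},121 \right)} = \frac{1 - -1098}{1 + 3 \left(-183\right)} - -11 = \frac{1 + 1098}{1 - 549} + 11 = \frac{1}{-548} \cdot 1099 + 11 = \left(- \frac{1}{548}\right) 1099 + 11 = - \frac{1099}{548} + 11 = \frac{4929}{548}$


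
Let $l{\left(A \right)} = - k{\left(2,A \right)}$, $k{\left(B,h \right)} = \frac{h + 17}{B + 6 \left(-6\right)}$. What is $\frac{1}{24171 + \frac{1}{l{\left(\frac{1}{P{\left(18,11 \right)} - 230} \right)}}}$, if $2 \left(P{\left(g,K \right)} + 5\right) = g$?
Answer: $\frac{3841}{92848495} \approx 4.1368 \cdot 10^{-5}$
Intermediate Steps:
$P{\left(g,K \right)} = -5 + \frac{g}{2}$
$k{\left(B,h \right)} = \frac{17 + h}{-36 + B}$ ($k{\left(B,h \right)} = \frac{17 + h}{B - 36} = \frac{17 + h}{-36 + B}$)
$l{\left(A \right)} = \frac{1}{2} + \frac{A}{34}$ ($l{\left(A \right)} = - \frac{17 + A}{-36 + 2} = - \frac{17 + A}{-34} = - \frac{\left(-1\right) \left(17 + A\right)}{34} = - (- \frac{1}{2} - \frac{A}{34}) = \frac{1}{2} + \frac{A}{34}$)
$\frac{1}{24171 + \frac{1}{l{\left(\frac{1}{P{\left(18,11 \right)} - 230} \right)}}} = \frac{1}{24171 + \frac{1}{\frac{1}{2} + \frac{1}{34 \left(\left(-5 + \frac{1}{2} \cdot 18\right) - 230\right)}}} = \frac{1}{24171 + \frac{1}{\frac{1}{2} + \frac{1}{34 \left(\left(-5 + 9\right) - 230\right)}}} = \frac{1}{24171 + \frac{1}{\frac{1}{2} + \frac{1}{34 \left(4 - 230\right)}}} = \frac{1}{24171 + \frac{1}{\frac{1}{2} + \frac{1}{34 \left(-226\right)}}} = \frac{1}{24171 + \frac{1}{\frac{1}{2} + \frac{1}{34} \left(- \frac{1}{226}\right)}} = \frac{1}{24171 + \frac{1}{\frac{1}{2} - \frac{1}{7684}}} = \frac{1}{24171 + \frac{1}{\frac{3841}{7684}}} = \frac{1}{24171 + \frac{7684}{3841}} = \frac{1}{\frac{92848495}{3841}} = \frac{3841}{92848495}$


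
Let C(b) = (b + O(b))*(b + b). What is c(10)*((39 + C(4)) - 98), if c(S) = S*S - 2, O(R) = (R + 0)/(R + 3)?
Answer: -2198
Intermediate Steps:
O(R) = R/(3 + R)
C(b) = 2*b*(b + b/(3 + b)) (C(b) = (b + b/(3 + b))*(b + b) = (b + b/(3 + b))*(2*b) = 2*b*(b + b/(3 + b)))
c(S) = -2 + S² (c(S) = S² - 2 = -2 + S²)
c(10)*((39 + C(4)) - 98) = (-2 + 10²)*((39 + 2*4²*(4 + 4)/(3 + 4)) - 98) = (-2 + 100)*((39 + 2*16*8/7) - 98) = 98*((39 + 2*16*(⅐)*8) - 98) = 98*((39 + 256/7) - 98) = 98*(529/7 - 98) = 98*(-157/7) = -2198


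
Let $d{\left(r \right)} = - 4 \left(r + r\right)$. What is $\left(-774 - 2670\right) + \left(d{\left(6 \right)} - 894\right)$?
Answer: $-4386$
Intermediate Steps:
$d{\left(r \right)} = - 8 r$ ($d{\left(r \right)} = - 4 \cdot 2 r = - 8 r$)
$\left(-774 - 2670\right) + \left(d{\left(6 \right)} - 894\right) = \left(-774 - 2670\right) - 942 = -3444 - 942 = -4386$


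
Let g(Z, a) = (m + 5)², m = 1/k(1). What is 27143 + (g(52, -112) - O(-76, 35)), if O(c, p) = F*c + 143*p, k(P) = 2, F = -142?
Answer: 45505/4 ≈ 11376.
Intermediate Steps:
O(c, p) = -142*c + 143*p
m = ½ (m = 1/2 = ½ ≈ 0.50000)
g(Z, a) = 121/4 (g(Z, a) = (½ + 5)² = (11/2)² = 121/4)
27143 + (g(52, -112) - O(-76, 35)) = 27143 + (121/4 - (-142*(-76) + 143*35)) = 27143 + (121/4 - (10792 + 5005)) = 27143 + (121/4 - 1*15797) = 27143 + (121/4 - 15797) = 27143 - 63067/4 = 45505/4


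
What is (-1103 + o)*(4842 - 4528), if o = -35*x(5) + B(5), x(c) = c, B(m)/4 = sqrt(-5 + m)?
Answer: -401292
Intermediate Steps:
B(m) = 4*sqrt(-5 + m)
o = -175 (o = -35*5 + 4*sqrt(-5 + 5) = -175 + 4*sqrt(0) = -175 + 4*0 = -175 + 0 = -175)
(-1103 + o)*(4842 - 4528) = (-1103 - 175)*(4842 - 4528) = -1278*314 = -401292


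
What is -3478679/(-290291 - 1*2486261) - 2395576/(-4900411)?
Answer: 23698398171021/13606245962872 ≈ 1.7417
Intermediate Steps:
-3478679/(-290291 - 1*2486261) - 2395576/(-4900411) = -3478679/(-290291 - 2486261) - 2395576*(-1/4900411) = -3478679/(-2776552) + 2395576/4900411 = -3478679*(-1/2776552) + 2395576/4900411 = 3478679/2776552 + 2395576/4900411 = 23698398171021/13606245962872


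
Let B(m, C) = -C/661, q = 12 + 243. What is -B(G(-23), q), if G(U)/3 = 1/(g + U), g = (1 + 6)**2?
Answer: 255/661 ≈ 0.38578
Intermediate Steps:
q = 255
g = 49 (g = 7**2 = 49)
G(U) = 3/(49 + U)
B(m, C) = -C/661
-B(G(-23), q) = -(-1)*255/661 = -1*(-255/661) = 255/661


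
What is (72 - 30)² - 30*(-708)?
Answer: 23004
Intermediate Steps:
(72 - 30)² - 30*(-708) = 42² + 21240 = 1764 + 21240 = 23004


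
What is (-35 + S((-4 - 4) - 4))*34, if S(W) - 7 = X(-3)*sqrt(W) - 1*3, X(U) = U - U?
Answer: -1054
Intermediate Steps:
X(U) = 0
S(W) = 4 (S(W) = 7 + (0*sqrt(W) - 1*3) = 7 + (0 - 3) = 7 - 3 = 4)
(-35 + S((-4 - 4) - 4))*34 = (-35 + 4)*34 = -31*34 = -1054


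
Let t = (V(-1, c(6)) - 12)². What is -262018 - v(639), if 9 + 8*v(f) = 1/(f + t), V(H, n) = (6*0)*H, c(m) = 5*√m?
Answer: -820636853/3132 ≈ -2.6202e+5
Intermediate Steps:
V(H, n) = 0 (V(H, n) = 0*H = 0)
t = 144 (t = (0 - 12)² = (-12)² = 144)
v(f) = -9/8 + 1/(8*(144 + f)) (v(f) = -9/8 + 1/(8*(f + 144)) = -9/8 + 1/(8*(144 + f)))
-262018 - v(639) = -262018 - (-1295 - 9*639)/(8*(144 + 639)) = -262018 - (-1295 - 5751)/(8*783) = -262018 - (-7046)/(8*783) = -262018 - 1*(-3523/3132) = -262018 + 3523/3132 = -820636853/3132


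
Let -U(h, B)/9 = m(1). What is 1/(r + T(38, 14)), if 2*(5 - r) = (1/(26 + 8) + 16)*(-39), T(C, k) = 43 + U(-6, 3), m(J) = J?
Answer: 68/23907 ≈ 0.0028444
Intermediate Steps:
U(h, B) = -9 (U(h, B) = -9*1 = -9)
T(C, k) = 34 (T(C, k) = 43 - 9 = 34)
r = 21595/68 (r = 5 - (1/(26 + 8) + 16)*(-39)/2 = 5 - (1/34 + 16)*(-39)/2 = 5 - 545*(-39)/68 = 5 - ½*(-21255/34) = 5 + 21255/68 = 21595/68 ≈ 317.57)
1/(r + T(38, 14)) = 1/(21595/68 + 34) = 1/(23907/68) = 68/23907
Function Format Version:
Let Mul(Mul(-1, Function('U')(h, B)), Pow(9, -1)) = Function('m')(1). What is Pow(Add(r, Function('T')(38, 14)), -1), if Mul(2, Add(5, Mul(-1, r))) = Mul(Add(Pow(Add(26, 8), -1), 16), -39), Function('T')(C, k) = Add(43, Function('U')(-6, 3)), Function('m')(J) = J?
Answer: Rational(68, 23907) ≈ 0.0028444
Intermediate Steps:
Function('U')(h, B) = -9 (Function('U')(h, B) = Mul(-9, 1) = -9)
Function('T')(C, k) = 34 (Function('T')(C, k) = Add(43, -9) = 34)
r = Rational(21595, 68) (r = Add(5, Mul(Rational(-1, 2), Mul(Add(Pow(Add(26, 8), -1), 16), -39))) = Add(5, Mul(Rational(-1, 2), Mul(Add(Pow(34, -1), 16), -39))) = Add(5, Mul(Rational(-1, 2), Mul(Add(Rational(1, 34), 16), -39))) = Add(5, Mul(Rational(-1, 2), Mul(Rational(545, 34), -39))) = Add(5, Mul(Rational(-1, 2), Rational(-21255, 34))) = Add(5, Rational(21255, 68)) = Rational(21595, 68) ≈ 317.57)
Pow(Add(r, Function('T')(38, 14)), -1) = Pow(Add(Rational(21595, 68), 34), -1) = Pow(Rational(23907, 68), -1) = Rational(68, 23907)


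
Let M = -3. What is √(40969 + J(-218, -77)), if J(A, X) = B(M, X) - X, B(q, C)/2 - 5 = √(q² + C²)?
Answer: √(41056 + 2*√5938) ≈ 203.00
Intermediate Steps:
B(q, C) = 10 + 2*√(C² + q²) (B(q, C) = 10 + 2*√(q² + C²) = 10 + 2*√(C² + q²))
J(A, X) = 10 - X + 2*√(9 + X²) (J(A, X) = (10 + 2*√(X² + (-3)²)) - X = (10 + 2*√(X² + 9)) - X = (10 + 2*√(9 + X²)) - X = 10 - X + 2*√(9 + X²))
√(40969 + J(-218, -77)) = √(40969 + (10 - 1*(-77) + 2*√(9 + (-77)²))) = √(40969 + (10 + 77 + 2*√(9 + 5929))) = √(40969 + (10 + 77 + 2*√5938)) = √(40969 + (87 + 2*√5938)) = √(41056 + 2*√5938)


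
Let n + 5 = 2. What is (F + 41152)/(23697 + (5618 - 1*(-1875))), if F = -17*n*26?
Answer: 21239/15595 ≈ 1.3619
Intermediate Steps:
n = -3 (n = -5 + 2 = -3)
F = 1326 (F = -17*(-3)*26 = 51*26 = 1326)
(F + 41152)/(23697 + (5618 - 1*(-1875))) = (1326 + 41152)/(23697 + (5618 - 1*(-1875))) = 42478/(23697 + (5618 + 1875)) = 42478/(23697 + 7493) = 42478/31190 = 42478*(1/31190) = 21239/15595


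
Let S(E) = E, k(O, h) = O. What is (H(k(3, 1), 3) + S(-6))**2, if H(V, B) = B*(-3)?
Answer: 225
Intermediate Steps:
H(V, B) = -3*B
(H(k(3, 1), 3) + S(-6))**2 = (-3*3 - 6)**2 = (-9 - 6)**2 = (-15)**2 = 225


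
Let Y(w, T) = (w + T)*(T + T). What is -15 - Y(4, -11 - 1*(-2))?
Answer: -105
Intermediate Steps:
Y(w, T) = 2*T*(T + w) (Y(w, T) = (T + w)*(2*T) = 2*T*(T + w))
-15 - Y(4, -11 - 1*(-2)) = -15 - 2*(-11 - 1*(-2))*((-11 - 1*(-2)) + 4) = -15 - 2*(-11 + 2)*((-11 + 2) + 4) = -15 - 2*(-9)*(-9 + 4) = -15 - 2*(-9)*(-5) = -15 - 1*90 = -15 - 90 = -105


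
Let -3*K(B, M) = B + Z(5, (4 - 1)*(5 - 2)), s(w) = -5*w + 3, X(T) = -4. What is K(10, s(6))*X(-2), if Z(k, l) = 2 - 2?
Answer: 40/3 ≈ 13.333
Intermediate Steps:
Z(k, l) = 0
s(w) = 3 - 5*w
K(B, M) = -B/3 (K(B, M) = -(B + 0)/3 = -B/3)
K(10, s(6))*X(-2) = -1/3*10*(-4) = -10/3*(-4) = 40/3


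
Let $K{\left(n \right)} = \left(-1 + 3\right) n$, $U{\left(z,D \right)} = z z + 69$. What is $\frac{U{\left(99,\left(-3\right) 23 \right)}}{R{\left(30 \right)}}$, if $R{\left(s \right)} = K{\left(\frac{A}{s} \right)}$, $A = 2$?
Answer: $74025$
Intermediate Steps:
$U{\left(z,D \right)} = 69 + z^{2}$ ($U{\left(z,D \right)} = z^{2} + 69 = 69 + z^{2}$)
$K{\left(n \right)} = 2 n$
$R{\left(s \right)} = \frac{4}{s}$ ($R{\left(s \right)} = 2 \frac{2}{s} = \frac{4}{s}$)
$\frac{U{\left(99,\left(-3\right) 23 \right)}}{R{\left(30 \right)}} = \frac{69 + 99^{2}}{4 \cdot \frac{1}{30}} = \frac{69 + 9801}{4 \cdot \frac{1}{30}} = \frac{9870}{\frac{2}{15}} = 9870 \cdot \frac{15}{2} = 74025$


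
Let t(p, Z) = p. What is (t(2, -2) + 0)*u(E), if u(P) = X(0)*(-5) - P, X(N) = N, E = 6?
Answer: -12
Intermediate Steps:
u(P) = -P (u(P) = 0*(-5) - P = 0 - P = -P)
(t(2, -2) + 0)*u(E) = (2 + 0)*(-1*6) = 2*(-6) = -12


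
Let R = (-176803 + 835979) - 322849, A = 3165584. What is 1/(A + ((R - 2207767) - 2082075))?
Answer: -1/787931 ≈ -1.2691e-6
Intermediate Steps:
R = 336327 (R = 659176 - 322849 = 336327)
1/(A + ((R - 2207767) - 2082075)) = 1/(3165584 + ((336327 - 2207767) - 2082075)) = 1/(3165584 + (-1871440 - 2082075)) = 1/(3165584 - 3953515) = 1/(-787931) = -1/787931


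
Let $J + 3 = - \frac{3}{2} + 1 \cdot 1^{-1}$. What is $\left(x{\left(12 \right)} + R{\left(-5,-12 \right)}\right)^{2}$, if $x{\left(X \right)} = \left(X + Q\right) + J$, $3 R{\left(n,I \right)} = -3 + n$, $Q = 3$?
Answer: $\frac{2809}{36} \approx 78.028$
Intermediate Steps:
$J = - \frac{7}{2}$ ($J = -3 + \left(- \frac{3}{2} + 1 \cdot 1^{-1}\right) = -3 + \left(\left(-3\right) \frac{1}{2} + 1 \cdot 1\right) = -3 + \left(- \frac{3}{2} + 1\right) = -3 - \frac{1}{2} = - \frac{7}{2} \approx -3.5$)
$R{\left(n,I \right)} = -1 + \frac{n}{3}$ ($R{\left(n,I \right)} = \frac{-3 + n}{3} = -1 + \frac{n}{3}$)
$x{\left(X \right)} = - \frac{1}{2} + X$ ($x{\left(X \right)} = \left(X + 3\right) - \frac{7}{2} = \left(3 + X\right) - \frac{7}{2} = - \frac{1}{2} + X$)
$\left(x{\left(12 \right)} + R{\left(-5,-12 \right)}\right)^{2} = \left(\left(- \frac{1}{2} + 12\right) + \left(-1 + \frac{1}{3} \left(-5\right)\right)\right)^{2} = \left(\frac{23}{2} - \frac{8}{3}\right)^{2} = \left(\frac{53}{6}\right)^{2} = \frac{2809}{36}$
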